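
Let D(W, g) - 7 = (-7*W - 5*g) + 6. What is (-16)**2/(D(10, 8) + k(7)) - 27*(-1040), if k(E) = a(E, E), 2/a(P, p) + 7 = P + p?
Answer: 19008368/677 ≈ 28077.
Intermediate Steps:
a(P, p) = 2/(-7 + P + p) (a(P, p) = 2/(-7 + (P + p)) = 2/(-7 + P + p))
k(E) = 2/(-7 + 2*E) (k(E) = 2/(-7 + E + E) = 2/(-7 + 2*E))
D(W, g) = 13 - 7*W - 5*g (D(W, g) = 7 + ((-7*W - 5*g) + 6) = 7 + (6 - 7*W - 5*g) = 13 - 7*W - 5*g)
(-16)**2/(D(10, 8) + k(7)) - 27*(-1040) = (-16)**2/((13 - 7*10 - 5*8) + 2/(-7 + 2*7)) - 27*(-1040) = 256/((13 - 70 - 40) + 2/(-7 + 14)) + 28080 = 256/(-97 + 2/7) + 28080 = 256/(-677/7) + 28080 = 256*(-7/677) + 28080 = -1792/677 + 28080 = 19008368/677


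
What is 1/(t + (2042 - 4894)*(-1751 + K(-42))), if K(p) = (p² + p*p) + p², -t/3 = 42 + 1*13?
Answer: -1/10099097 ≈ -9.9019e-8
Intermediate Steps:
t = -165 (t = -3*(42 + 1*13) = -3*(42 + 13) = -3*55 = -165)
K(p) = 3*p² (K(p) = (p² + p²) + p² = 2*p² + p² = 3*p²)
1/(t + (2042 - 4894)*(-1751 + K(-42))) = 1/(-165 + (2042 - 4894)*(-1751 + 3*(-42)²)) = 1/(-165 - 2852*(-1751 + 3*1764)) = 1/(-165 - 2852*(-1751 + 5292)) = 1/(-165 - 2852*3541) = 1/(-165 - 10098932) = 1/(-10099097) = -1/10099097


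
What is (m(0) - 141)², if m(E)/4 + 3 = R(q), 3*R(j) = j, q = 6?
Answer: 21025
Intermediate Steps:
R(j) = j/3
m(E) = -4 (m(E) = -12 + 4*((⅓)*6) = -12 + 4*2 = -12 + 8 = -4)
(m(0) - 141)² = (-4 - 141)² = (-145)² = 21025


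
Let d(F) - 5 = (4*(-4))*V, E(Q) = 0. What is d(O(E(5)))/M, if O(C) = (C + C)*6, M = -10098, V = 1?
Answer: 1/918 ≈ 0.0010893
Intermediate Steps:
O(C) = 12*C (O(C) = (2*C)*6 = 12*C)
d(F) = -11 (d(F) = 5 + (4*(-4))*1 = 5 - 16*1 = 5 - 16 = -11)
d(O(E(5)))/M = -11/(-10098) = -11*(-1/10098) = 1/918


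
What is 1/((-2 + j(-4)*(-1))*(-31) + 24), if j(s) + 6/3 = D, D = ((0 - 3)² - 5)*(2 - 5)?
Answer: -1/348 ≈ -0.0028736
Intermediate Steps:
D = -12 (D = ((-3)² - 5)*(-3) = (9 - 5)*(-3) = 4*(-3) = -12)
j(s) = -14 (j(s) = -2 - 12 = -14)
1/((-2 + j(-4)*(-1))*(-31) + 24) = 1/((-2 - 14*(-1))*(-31) + 24) = 1/((-2 + 14)*(-31) + 24) = 1/(12*(-31) + 24) = 1/(-372 + 24) = 1/(-348) = -1/348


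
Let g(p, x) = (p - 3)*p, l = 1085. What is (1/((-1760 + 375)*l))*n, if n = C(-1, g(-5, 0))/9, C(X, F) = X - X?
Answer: 0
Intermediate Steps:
g(p, x) = p*(-3 + p) (g(p, x) = (-3 + p)*p = p*(-3 + p))
C(X, F) = 0
n = 0 (n = 0/9 = 0*(1/9) = 0)
(1/((-1760 + 375)*l))*n = (1/((-1760 + 375)*1085))*0 = ((1/1085)/(-1385))*0 = -1/1385*1/1085*0 = -1/1502725*0 = 0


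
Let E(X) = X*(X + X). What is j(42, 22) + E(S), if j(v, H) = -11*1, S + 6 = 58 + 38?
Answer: 16189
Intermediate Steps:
S = 90 (S = -6 + (58 + 38) = -6 + 96 = 90)
j(v, H) = -11
E(X) = 2*X**2 (E(X) = X*(2*X) = 2*X**2)
j(42, 22) + E(S) = -11 + 2*90**2 = -11 + 2*8100 = -11 + 16200 = 16189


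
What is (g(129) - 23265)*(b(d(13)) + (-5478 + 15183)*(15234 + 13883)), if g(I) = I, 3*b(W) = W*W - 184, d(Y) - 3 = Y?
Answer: -6537782656224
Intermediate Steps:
d(Y) = 3 + Y
b(W) = -184/3 + W**2/3 (b(W) = (W*W - 184)/3 = (W**2 - 184)/3 = (-184 + W**2)/3 = -184/3 + W**2/3)
(g(129) - 23265)*(b(d(13)) + (-5478 + 15183)*(15234 + 13883)) = (129 - 23265)*((-184/3 + (3 + 13)**2/3) + (-5478 + 15183)*(15234 + 13883)) = -23136*((-184/3 + (1/3)*16**2) + 9705*29117) = -23136*((-184/3 + (1/3)*256) + 282580485) = -23136*((-184/3 + 256/3) + 282580485) = -23136*(24 + 282580485) = -23136*282580509 = -6537782656224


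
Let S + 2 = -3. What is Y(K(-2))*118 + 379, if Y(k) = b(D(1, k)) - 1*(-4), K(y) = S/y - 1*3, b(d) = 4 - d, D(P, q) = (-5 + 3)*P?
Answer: 1559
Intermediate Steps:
S = -5 (S = -2 - 3 = -5)
D(P, q) = -2*P
K(y) = -3 - 5/y (K(y) = -5/y - 1*3 = -5/y - 3 = -3 - 5/y)
Y(k) = 10 (Y(k) = (4 - (-2)) - 1*(-4) = (4 - 1*(-2)) + 4 = (4 + 2) + 4 = 6 + 4 = 10)
Y(K(-2))*118 + 379 = 10*118 + 379 = 1180 + 379 = 1559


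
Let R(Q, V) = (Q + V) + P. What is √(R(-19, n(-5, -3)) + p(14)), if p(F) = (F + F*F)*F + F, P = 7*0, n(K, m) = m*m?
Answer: 8*√46 ≈ 54.259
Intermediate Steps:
n(K, m) = m²
P = 0
p(F) = F + F*(F + F²) (p(F) = (F + F²)*F + F = F*(F + F²) + F = F + F*(F + F²))
R(Q, V) = Q + V (R(Q, V) = (Q + V) + 0 = Q + V)
√(R(-19, n(-5, -3)) + p(14)) = √((-19 + (-3)²) + 14*(1 + 14 + 14²)) = √((-19 + 9) + 14*(1 + 14 + 196)) = √(-10 + 14*211) = √(-10 + 2954) = √2944 = 8*√46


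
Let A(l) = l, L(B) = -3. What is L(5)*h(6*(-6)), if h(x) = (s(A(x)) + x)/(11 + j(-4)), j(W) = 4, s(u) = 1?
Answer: 7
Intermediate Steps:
h(x) = 1/15 + x/15 (h(x) = (1 + x)/(11 + 4) = (1 + x)/15 = (1 + x)*(1/15) = 1/15 + x/15)
L(5)*h(6*(-6)) = -3*(1/15 + (6*(-6))/15) = -3*(1/15 + (1/15)*(-36)) = -3*(1/15 - 12/5) = -3*(-7/3) = 7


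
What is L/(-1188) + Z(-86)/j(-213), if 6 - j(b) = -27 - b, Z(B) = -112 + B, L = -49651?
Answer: 254789/5940 ≈ 42.894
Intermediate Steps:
j(b) = 33 + b (j(b) = 6 - (-27 - b) = 6 + (27 + b) = 33 + b)
L/(-1188) + Z(-86)/j(-213) = -49651/(-1188) + (-112 - 86)/(33 - 213) = -49651*(-1/1188) - 198/(-180) = 49651/1188 - 198*(-1/180) = 49651/1188 + 11/10 = 254789/5940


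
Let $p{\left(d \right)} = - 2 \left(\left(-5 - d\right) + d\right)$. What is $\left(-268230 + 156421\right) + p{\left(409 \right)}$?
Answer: $-111799$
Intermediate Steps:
$p{\left(d \right)} = 10$ ($p{\left(d \right)} = \left(-2\right) \left(-5\right) = 10$)
$\left(-268230 + 156421\right) + p{\left(409 \right)} = \left(-268230 + 156421\right) + 10 = -111809 + 10 = -111799$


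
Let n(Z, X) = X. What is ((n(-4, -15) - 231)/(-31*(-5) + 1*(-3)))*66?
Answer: -4059/38 ≈ -106.82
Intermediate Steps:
((n(-4, -15) - 231)/(-31*(-5) + 1*(-3)))*66 = ((-15 - 231)/(-31*(-5) + 1*(-3)))*66 = -246/(155 - 3)*66 = -246/152*66 = -246*1/152*66 = -123/76*66 = -4059/38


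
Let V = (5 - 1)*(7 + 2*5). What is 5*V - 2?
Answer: 338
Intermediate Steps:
V = 68 (V = 4*(7 + 10) = 4*17 = 68)
5*V - 2 = 5*68 - 2 = 340 - 2 = 338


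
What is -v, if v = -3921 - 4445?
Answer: 8366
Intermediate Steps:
v = -8366
-v = -1*(-8366) = 8366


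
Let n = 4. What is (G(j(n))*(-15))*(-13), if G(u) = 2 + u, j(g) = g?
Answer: 1170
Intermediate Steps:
(G(j(n))*(-15))*(-13) = ((2 + 4)*(-15))*(-13) = (6*(-15))*(-13) = -90*(-13) = 1170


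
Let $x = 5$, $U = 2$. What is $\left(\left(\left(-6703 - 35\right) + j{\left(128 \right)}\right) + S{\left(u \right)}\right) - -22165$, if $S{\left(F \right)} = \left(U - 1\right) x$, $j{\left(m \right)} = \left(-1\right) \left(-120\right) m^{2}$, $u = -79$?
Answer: $1981512$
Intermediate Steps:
$j{\left(m \right)} = 120 m^{2}$
$S{\left(F \right)} = 5$ ($S{\left(F \right)} = \left(2 - 1\right) 5 = 1 \cdot 5 = 5$)
$\left(\left(\left(-6703 - 35\right) + j{\left(128 \right)}\right) + S{\left(u \right)}\right) - -22165 = \left(\left(\left(-6703 - 35\right) + 120 \cdot 128^{2}\right) + 5\right) - -22165 = \left(\left(-6738 + 120 \cdot 16384\right) + 5\right) + 22165 = \left(\left(-6738 + 1966080\right) + 5\right) + 22165 = \left(1959342 + 5\right) + 22165 = 1959347 + 22165 = 1981512$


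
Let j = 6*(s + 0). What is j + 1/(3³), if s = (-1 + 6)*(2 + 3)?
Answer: 4051/27 ≈ 150.04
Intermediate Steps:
s = 25 (s = 5*5 = 25)
j = 150 (j = 6*(25 + 0) = 6*25 = 150)
j + 1/(3³) = 150 + 1/(3³) = 150 + 1/27 = 4051/27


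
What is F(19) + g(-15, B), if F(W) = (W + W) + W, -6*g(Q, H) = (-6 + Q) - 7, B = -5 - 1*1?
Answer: 185/3 ≈ 61.667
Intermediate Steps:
B = -6 (B = -5 - 1 = -6)
g(Q, H) = 13/6 - Q/6 (g(Q, H) = -((-6 + Q) - 7)/6 = -(-13 + Q)/6 = 13/6 - Q/6)
F(W) = 3*W (F(W) = 2*W + W = 3*W)
F(19) + g(-15, B) = 3*19 + (13/6 - ⅙*(-15)) = 57 + (13/6 + 5/2) = 57 + 14/3 = 185/3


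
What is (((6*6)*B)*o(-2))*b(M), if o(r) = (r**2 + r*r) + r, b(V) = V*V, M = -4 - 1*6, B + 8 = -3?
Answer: -237600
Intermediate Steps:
B = -11 (B = -8 - 3 = -11)
M = -10 (M = -4 - 6 = -10)
b(V) = V**2
o(r) = r + 2*r**2 (o(r) = (r**2 + r**2) + r = 2*r**2 + r = r + 2*r**2)
(((6*6)*B)*o(-2))*b(M) = (((6*6)*(-11))*(-2*(1 + 2*(-2))))*(-10)**2 = ((36*(-11))*(-2*(1 - 4)))*100 = -(-792)*(-3)*100 = -396*6*100 = -2376*100 = -237600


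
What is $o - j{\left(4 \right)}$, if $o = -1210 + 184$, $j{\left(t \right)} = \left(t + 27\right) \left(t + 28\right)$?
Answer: $-2018$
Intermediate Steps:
$j{\left(t \right)} = \left(27 + t\right) \left(28 + t\right)$
$o = -1026$
$o - j{\left(4 \right)} = -1026 - \left(756 + 4^{2} + 55 \cdot 4\right) = -1026 - \left(756 + 16 + 220\right) = -1026 - 992 = -2018$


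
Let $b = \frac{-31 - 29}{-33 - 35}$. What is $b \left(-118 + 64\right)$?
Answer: $- \frac{810}{17} \approx -47.647$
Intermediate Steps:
$b = \frac{15}{17}$ ($b = - \frac{60}{-68} = \left(-60\right) \left(- \frac{1}{68}\right) = \frac{15}{17} \approx 0.88235$)
$b \left(-118 + 64\right) = \frac{15 \left(-118 + 64\right)}{17} = \frac{15}{17} \left(-54\right) = - \frac{810}{17}$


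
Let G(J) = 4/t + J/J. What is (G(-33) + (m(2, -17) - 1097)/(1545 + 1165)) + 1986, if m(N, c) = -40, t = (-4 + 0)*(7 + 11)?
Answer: 24225671/12195 ≈ 1986.5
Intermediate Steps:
t = -72 (t = -4*18 = -72)
G(J) = 17/18 (G(J) = 4/(-72) + J/J = 4*(-1/72) + 1 = -1/18 + 1 = 17/18)
(G(-33) + (m(2, -17) - 1097)/(1545 + 1165)) + 1986 = (17/18 + (-40 - 1097)/(1545 + 1165)) + 1986 = (17/18 - 1137/2710) + 1986 = 6401/12195 + 1986 = 24225671/12195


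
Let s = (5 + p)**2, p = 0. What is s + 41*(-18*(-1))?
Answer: 763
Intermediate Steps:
s = 25 (s = (5 + 0)**2 = 5**2 = 25)
s + 41*(-18*(-1)) = 25 + 41*(-18*(-1)) = 25 + 41*18 = 25 + 738 = 763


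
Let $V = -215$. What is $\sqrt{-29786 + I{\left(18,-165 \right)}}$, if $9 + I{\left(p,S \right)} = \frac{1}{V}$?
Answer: $\frac{i \sqrt{1377274090}}{215} \approx 172.61 i$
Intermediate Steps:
$I{\left(p,S \right)} = - \frac{1936}{215}$ ($I{\left(p,S \right)} = -9 + \frac{1}{-215} = -9 - \frac{1}{215} = - \frac{1936}{215}$)
$\sqrt{-29786 + I{\left(18,-165 \right)}} = \sqrt{-29786 - \frac{1936}{215}} = \sqrt{- \frac{6405926}{215}} = \frac{i \sqrt{1377274090}}{215}$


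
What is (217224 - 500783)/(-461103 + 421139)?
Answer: 2753/388 ≈ 7.0954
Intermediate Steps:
(217224 - 500783)/(-461103 + 421139) = -283559/(-39964) = -283559*(-1/39964) = 2753/388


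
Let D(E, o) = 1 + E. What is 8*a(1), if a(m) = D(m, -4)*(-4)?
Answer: -64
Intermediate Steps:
a(m) = -4 - 4*m (a(m) = (1 + m)*(-4) = -4 - 4*m)
8*a(1) = 8*(-4 - 4*1) = 8*(-4 - 4) = 8*(-8) = -64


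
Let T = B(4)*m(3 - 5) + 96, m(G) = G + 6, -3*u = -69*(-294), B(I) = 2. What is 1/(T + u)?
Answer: -1/6658 ≈ -0.00015020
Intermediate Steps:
u = -6762 (u = -(-23)*(-294) = -1/3*20286 = -6762)
m(G) = 6 + G
T = 104 (T = 2*(6 + (3 - 5)) + 96 = 2*(6 - 2) + 96 = 2*4 + 96 = 8 + 96 = 104)
1/(T + u) = 1/(104 - 6762) = 1/(-6658) = -1/6658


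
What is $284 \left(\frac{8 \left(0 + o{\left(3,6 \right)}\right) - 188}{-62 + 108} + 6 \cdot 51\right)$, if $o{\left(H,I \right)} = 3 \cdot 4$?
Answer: $86336$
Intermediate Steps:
$o{\left(H,I \right)} = 12$
$284 \left(\frac{8 \left(0 + o{\left(3,6 \right)}\right) - 188}{-62 + 108} + 6 \cdot 51\right) = 284 \left(\frac{8 \left(0 + 12\right) - 188}{-62 + 108} + 6 \cdot 51\right) = 284 \left(\frac{8 \cdot 12 - 188}{46} + 306\right) = 284 \left(\left(96 - 188\right) \frac{1}{46} + 306\right) = 284 \left(\left(-92\right) \frac{1}{46} + 306\right) = 284 \left(-2 + 306\right) = 284 \cdot 304 = 86336$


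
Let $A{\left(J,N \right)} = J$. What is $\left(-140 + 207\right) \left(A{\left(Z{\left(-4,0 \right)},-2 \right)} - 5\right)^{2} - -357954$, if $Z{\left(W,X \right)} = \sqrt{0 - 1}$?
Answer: $359562 - 670 i \approx 3.5956 \cdot 10^{5} - 670.0 i$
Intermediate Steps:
$Z{\left(W,X \right)} = i$ ($Z{\left(W,X \right)} = \sqrt{-1} = i$)
$\left(-140 + 207\right) \left(A{\left(Z{\left(-4,0 \right)},-2 \right)} - 5\right)^{2} - -357954 = \left(-140 + 207\right) \left(i - 5\right)^{2} - -357954 = 67 \left(-5 + i\right)^{2} + 357954 = 357954 + 67 \left(-5 + i\right)^{2}$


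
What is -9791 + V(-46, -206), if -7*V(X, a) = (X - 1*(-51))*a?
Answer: -67507/7 ≈ -9643.9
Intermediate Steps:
V(X, a) = -a*(51 + X)/7 (V(X, a) = -(X - 1*(-51))*a/7 = -(X + 51)*a/7 = -(51 + X)*a/7 = -a*(51 + X)/7)
-9791 + V(-46, -206) = -9791 - ⅐*(-206)*(51 - 46) = -9791 - ⅐*(-206)*5 = -9791 + 1030/7 = -67507/7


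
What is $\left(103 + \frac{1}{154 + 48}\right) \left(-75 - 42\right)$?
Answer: $- \frac{2434419}{202} \approx -12052.0$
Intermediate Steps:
$\left(103 + \frac{1}{154 + 48}\right) \left(-75 - 42\right) = \left(103 + \frac{1}{202}\right) \left(-75 - 42\right) = \left(103 + \frac{1}{202}\right) \left(-117\right) = \frac{20807}{202} \left(-117\right) = - \frac{2434419}{202}$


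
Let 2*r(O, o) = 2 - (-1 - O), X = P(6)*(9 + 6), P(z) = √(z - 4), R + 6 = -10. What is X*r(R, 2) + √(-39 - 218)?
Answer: -195*√2/2 + I*√257 ≈ -137.89 + 16.031*I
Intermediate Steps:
R = -16 (R = -6 - 10 = -16)
P(z) = √(-4 + z)
X = 15*√2 (X = √(-4 + 6)*(9 + 6) = √2*15 = 15*√2 ≈ 21.213)
r(O, o) = 3/2 + O/2 (r(O, o) = (2 - (-1 - O))/2 = (2 + (1 + O))/2 = (3 + O)/2 = 3/2 + O/2)
X*r(R, 2) + √(-39 - 218) = (15*√2)*(3/2 + (½)*(-16)) + √(-39 - 218) = (15*√2)*(3/2 - 8) + √(-257) = (15*√2)*(-13/2) + I*√257 = -195*√2/2 + I*√257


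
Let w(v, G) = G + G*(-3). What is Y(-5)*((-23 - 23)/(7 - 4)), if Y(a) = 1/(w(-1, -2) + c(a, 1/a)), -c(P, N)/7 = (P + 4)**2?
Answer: 46/9 ≈ 5.1111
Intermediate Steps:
w(v, G) = -2*G (w(v, G) = G - 3*G = -2*G)
c(P, N) = -7*(4 + P)**2 (c(P, N) = -7*(P + 4)**2 = -7*(4 + P)**2)
Y(a) = 1/(4 - 7*(4 + a)**2) (Y(a) = 1/(-2*(-2) - 7*(4 + a)**2) = 1/(4 - 7*(4 + a)**2))
Y(-5)*((-23 - 23)/(7 - 4)) = (-1/(-4 + 7*(4 - 5)**2))*((-23 - 23)/(7 - 4)) = (-1/(-4 + 7*(-1)**2))*(-46/3) = (-1/(-4 + 7*1))*(-46*1/3) = -1/(-4 + 7)*(-46/3) = -1/3*(-46/3) = 46/9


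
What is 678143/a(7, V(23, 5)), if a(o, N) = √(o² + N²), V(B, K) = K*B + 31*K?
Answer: 678143*√72949/72949 ≈ 2510.8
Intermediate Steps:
V(B, K) = 31*K + B*K (V(B, K) = B*K + 31*K = 31*K + B*K)
a(o, N) = √(N² + o²)
678143/a(7, V(23, 5)) = 678143/(√((5*(31 + 23))² + 7²)) = 678143/(√((5*54)² + 49)) = 678143/(√(270² + 49)) = 678143/(√(72900 + 49)) = 678143/(√72949) = 678143*(√72949/72949) = 678143*√72949/72949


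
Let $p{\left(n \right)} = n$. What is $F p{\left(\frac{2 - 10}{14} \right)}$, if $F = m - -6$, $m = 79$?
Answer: $- \frac{340}{7} \approx -48.571$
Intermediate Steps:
$F = 85$ ($F = 79 - -6 = 79 + 6 = 85$)
$F p{\left(\frac{2 - 10}{14} \right)} = 85 \frac{2 - 10}{14} = 85 \left(2 - 10\right) \frac{1}{14} = 85 \left(\left(-8\right) \frac{1}{14}\right) = 85 \left(- \frac{4}{7}\right) = - \frac{340}{7}$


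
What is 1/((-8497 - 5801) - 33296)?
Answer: -1/47594 ≈ -2.1011e-5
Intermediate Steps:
1/((-8497 - 5801) - 33296) = 1/(-14298 - 33296) = 1/(-47594) = -1/47594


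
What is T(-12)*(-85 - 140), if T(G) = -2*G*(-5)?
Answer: 27000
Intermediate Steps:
T(G) = 10*G
T(-12)*(-85 - 140) = (10*(-12))*(-85 - 140) = -120*(-225) = 27000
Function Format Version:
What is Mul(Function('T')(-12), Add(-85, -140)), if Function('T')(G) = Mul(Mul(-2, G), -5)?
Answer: 27000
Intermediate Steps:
Function('T')(G) = Mul(10, G)
Mul(Function('T')(-12), Add(-85, -140)) = Mul(Mul(10, -12), Add(-85, -140)) = Mul(-120, -225) = 27000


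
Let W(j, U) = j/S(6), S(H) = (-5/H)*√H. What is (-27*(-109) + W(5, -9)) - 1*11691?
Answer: -8748 - √6 ≈ -8750.5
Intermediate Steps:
S(H) = -5/√H
W(j, U) = -j*√6/5 (W(j, U) = j/((-5*√6/6)) = j*(-√6/5) = -j*√6/5)
(-27*(-109) + W(5, -9)) - 1*11691 = (-27*(-109) - ⅕*5*√6) - 1*11691 = (2943 - √6) - 11691 = -8748 - √6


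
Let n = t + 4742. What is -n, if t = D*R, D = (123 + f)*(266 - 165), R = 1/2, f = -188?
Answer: -2919/2 ≈ -1459.5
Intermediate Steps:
R = ½ ≈ 0.50000
D = -6565 (D = (123 - 188)*(266 - 165) = -65*101 = -6565)
t = -6565/2 (t = -6565*½ = -6565/2 ≈ -3282.5)
n = 2919/2 (n = -6565/2 + 4742 = 2919/2 ≈ 1459.5)
-n = -1*2919/2 = -2919/2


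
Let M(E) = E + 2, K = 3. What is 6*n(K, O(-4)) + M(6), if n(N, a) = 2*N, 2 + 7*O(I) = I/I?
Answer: 44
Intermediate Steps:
O(I) = -⅐ (O(I) = -2/7 + (I/I)/7 = -2/7 + (⅐)*1 = -2/7 + ⅐ = -⅐)
M(E) = 2 + E
6*n(K, O(-4)) + M(6) = 6*(2*3) + (2 + 6) = 6*6 + 8 = 36 + 8 = 44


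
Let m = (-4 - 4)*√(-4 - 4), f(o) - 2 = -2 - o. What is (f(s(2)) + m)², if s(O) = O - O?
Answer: -512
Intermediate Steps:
s(O) = 0
f(o) = -o (f(o) = 2 + (-2 - o) = -o)
m = -16*I*√2 ≈ -22.627*I
(f(s(2)) + m)² = (-1*0 - 16*I*√2)² = (0 - 16*I*√2)² = (-16*I*√2)² = -512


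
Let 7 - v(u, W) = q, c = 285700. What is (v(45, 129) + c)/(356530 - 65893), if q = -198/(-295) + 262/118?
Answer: 84282712/85737915 ≈ 0.98303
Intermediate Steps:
q = 853/295 (q = -198*(-1/295) + 262*(1/118) = 198/295 + 131/59 = 853/295 ≈ 2.8915)
v(u, W) = 1212/295 (v(u, W) = 7 - 1*853/295 = 7 - 853/295 = 1212/295)
(v(45, 129) + c)/(356530 - 65893) = (1212/295 + 285700)/(356530 - 65893) = (84282712/295)/290637 = (84282712/295)*(1/290637) = 84282712/85737915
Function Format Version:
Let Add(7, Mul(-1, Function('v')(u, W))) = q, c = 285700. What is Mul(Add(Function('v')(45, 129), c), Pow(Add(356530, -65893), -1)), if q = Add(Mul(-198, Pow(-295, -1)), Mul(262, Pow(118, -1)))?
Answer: Rational(84282712, 85737915) ≈ 0.98303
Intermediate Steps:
q = Rational(853, 295) (q = Add(Mul(-198, Rational(-1, 295)), Mul(262, Rational(1, 118))) = Add(Rational(198, 295), Rational(131, 59)) = Rational(853, 295) ≈ 2.8915)
Function('v')(u, W) = Rational(1212, 295) (Function('v')(u, W) = Add(7, Mul(-1, Rational(853, 295))) = Add(7, Rational(-853, 295)) = Rational(1212, 295))
Mul(Add(Function('v')(45, 129), c), Pow(Add(356530, -65893), -1)) = Mul(Add(Rational(1212, 295), 285700), Pow(Add(356530, -65893), -1)) = Mul(Rational(84282712, 295), Pow(290637, -1)) = Mul(Rational(84282712, 295), Rational(1, 290637)) = Rational(84282712, 85737915)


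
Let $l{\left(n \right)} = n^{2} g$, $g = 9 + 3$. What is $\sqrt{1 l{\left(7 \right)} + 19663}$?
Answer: $\sqrt{20251} \approx 142.31$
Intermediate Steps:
$g = 12$
$l{\left(n \right)} = 12 n^{2}$ ($l{\left(n \right)} = n^{2} \cdot 12 = 12 n^{2}$)
$\sqrt{1 l{\left(7 \right)} + 19663} = \sqrt{1 \cdot 12 \cdot 7^{2} + 19663} = \sqrt{1 \cdot 12 \cdot 49 + 19663} = \sqrt{1 \cdot 588 + 19663} = \sqrt{588 + 19663} = \sqrt{20251}$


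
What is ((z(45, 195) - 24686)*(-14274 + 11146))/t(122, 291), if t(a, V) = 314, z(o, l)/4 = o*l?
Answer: -16287496/157 ≈ -1.0374e+5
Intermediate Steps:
z(o, l) = 4*l*o (z(o, l) = 4*(o*l) = 4*(l*o) = 4*l*o)
((z(45, 195) - 24686)*(-14274 + 11146))/t(122, 291) = ((4*195*45 - 24686)*(-14274 + 11146))/314 = ((35100 - 24686)*(-3128))*(1/314) = (10414*(-3128))*(1/314) = -32574992*1/314 = -16287496/157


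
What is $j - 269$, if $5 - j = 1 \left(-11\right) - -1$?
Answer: $-254$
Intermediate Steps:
$j = 15$ ($j = 5 - \left(1 \left(-11\right) - -1\right) = 5 - \left(-11 + 1\right) = 5 - -10 = 5 + 10 = 15$)
$j - 269 = 15 - 269 = -254$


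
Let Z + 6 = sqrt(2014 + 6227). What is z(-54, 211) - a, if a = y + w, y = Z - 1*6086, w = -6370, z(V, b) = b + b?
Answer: 12884 - sqrt(8241) ≈ 12793.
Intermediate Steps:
Z = -6 + sqrt(8241) (Z = -6 + sqrt(2014 + 6227) = -6 + sqrt(8241) ≈ 84.780)
z(V, b) = 2*b
y = -6092 + sqrt(8241) (y = (-6 + sqrt(8241)) - 1*6086 = (-6 + sqrt(8241)) - 6086 = -6092 + sqrt(8241) ≈ -6001.2)
a = -12462 + sqrt(8241) (a = (-6092 + sqrt(8241)) - 6370 = -12462 + sqrt(8241) ≈ -12371.)
z(-54, 211) - a = 2*211 - (-12462 + sqrt(8241)) = 422 + (12462 - sqrt(8241)) = 12884 - sqrt(8241)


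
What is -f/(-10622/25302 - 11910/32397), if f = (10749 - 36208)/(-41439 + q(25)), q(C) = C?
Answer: 3478161455391/4455233594026 ≈ 0.78069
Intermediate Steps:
f = 25459/41414 (f = (10749 - 36208)/(-41439 + 25) = -25459/(-41414) = -25459*(-1/41414) = 25459/41414 ≈ 0.61474)
-f/(-10622/25302 - 11910/32397) = -25459/(41414*(-10622/25302 - 11910/32397)) = -25459/(41414*(-10622*1/25302 - 11910*1/32397)) = -25459/(41414*(-5311/12651 - 3970/10799)) = -25459/(41414*(-107577959/136618149)) = -25459*(-136618149)/(41414*107577959) = -1*(-3478161455391/4455233594026) = 3478161455391/4455233594026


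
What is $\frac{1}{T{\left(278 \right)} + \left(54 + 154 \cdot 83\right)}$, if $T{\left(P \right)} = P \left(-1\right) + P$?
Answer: $\frac{1}{12836} \approx 7.7906 \cdot 10^{-5}$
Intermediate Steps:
$T{\left(P \right)} = 0$ ($T{\left(P \right)} = - P + P = 0$)
$\frac{1}{T{\left(278 \right)} + \left(54 + 154 \cdot 83\right)} = \frac{1}{0 + \left(54 + 154 \cdot 83\right)} = \frac{1}{0 + \left(54 + 12782\right)} = \frac{1}{0 + 12836} = \frac{1}{12836}$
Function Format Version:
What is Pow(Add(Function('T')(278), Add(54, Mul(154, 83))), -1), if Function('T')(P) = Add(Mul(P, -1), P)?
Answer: Rational(1, 12836) ≈ 7.7906e-5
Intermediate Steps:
Function('T')(P) = 0 (Function('T')(P) = Add(Mul(-1, P), P) = 0)
Pow(Add(Function('T')(278), Add(54, Mul(154, 83))), -1) = Pow(Add(0, Add(54, Mul(154, 83))), -1) = Pow(Add(0, Add(54, 12782)), -1) = Pow(Add(0, 12836), -1) = Pow(12836, -1) = Rational(1, 12836)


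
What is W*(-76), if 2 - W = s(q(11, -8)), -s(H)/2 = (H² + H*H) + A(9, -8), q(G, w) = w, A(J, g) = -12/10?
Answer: -97128/5 ≈ -19426.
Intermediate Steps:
A(J, g) = -6/5 (A(J, g) = -12*⅒ = -6/5)
s(H) = 12/5 - 4*H² (s(H) = -2*((H² + H*H) - 6/5) = -2*((H² + H²) - 6/5) = -2*(2*H² - 6/5) = -2*(-6/5 + 2*H²) = 12/5 - 4*H²)
W = 1278/5 (W = 2 - (12/5 - 4*(-8)²) = 2 - (12/5 - 4*64) = 2 - (12/5 - 256) = 2 - 1*(-1268/5) = 2 + 1268/5 = 1278/5 ≈ 255.60)
W*(-76) = (1278/5)*(-76) = -97128/5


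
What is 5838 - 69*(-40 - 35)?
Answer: 11013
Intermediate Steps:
5838 - 69*(-40 - 35) = 5838 - 69*(-75) = 5838 + 5175 = 11013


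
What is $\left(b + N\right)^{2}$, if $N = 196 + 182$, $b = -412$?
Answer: $1156$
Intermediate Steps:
$N = 378$
$\left(b + N\right)^{2} = \left(-412 + 378\right)^{2} = \left(-34\right)^{2} = 1156$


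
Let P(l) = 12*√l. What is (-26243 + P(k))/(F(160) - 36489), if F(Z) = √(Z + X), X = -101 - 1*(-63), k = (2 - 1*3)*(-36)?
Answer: 954953619/1331446999 + 26171*√122/1331446999 ≈ 0.71745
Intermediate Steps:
k = 36 (k = (2 - 3)*(-36) = -1*(-36) = 36)
X = -38 (X = -101 + 63 = -38)
F(Z) = √(-38 + Z) (F(Z) = √(Z - 38) = √(-38 + Z))
(-26243 + P(k))/(F(160) - 36489) = (-26243 + 12*√36)/(√(-38 + 160) - 36489) = (-26243 + 12*6)/(√122 - 36489) = (-26243 + 72)/(-36489 + √122) = -26171/(-36489 + √122)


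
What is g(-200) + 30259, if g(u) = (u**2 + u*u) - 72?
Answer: 110187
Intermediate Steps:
g(u) = -72 + 2*u**2 (g(u) = (u**2 + u**2) - 72 = 2*u**2 - 72 = -72 + 2*u**2)
g(-200) + 30259 = (-72 + 2*(-200)**2) + 30259 = (-72 + 2*40000) + 30259 = (-72 + 80000) + 30259 = 79928 + 30259 = 110187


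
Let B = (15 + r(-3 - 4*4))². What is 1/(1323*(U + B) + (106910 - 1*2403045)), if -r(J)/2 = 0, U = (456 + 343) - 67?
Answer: -1/1030024 ≈ -9.7085e-7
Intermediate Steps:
U = 732 (U = 799 - 67 = 732)
r(J) = 0 (r(J) = -2*0 = 0)
B = 225 (B = (15 + 0)² = 15² = 225)
1/(1323*(U + B) + (106910 - 1*2403045)) = 1/(1323*(732 + 225) + (106910 - 1*2403045)) = 1/(1323*957 + (106910 - 2403045)) = 1/(1266111 - 2296135) = 1/(-1030024) = -1/1030024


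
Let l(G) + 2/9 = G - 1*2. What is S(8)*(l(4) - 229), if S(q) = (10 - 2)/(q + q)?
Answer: -2045/18 ≈ -113.61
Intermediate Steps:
l(G) = -20/9 + G (l(G) = -2/9 + (G - 1*2) = -2/9 + (G - 2) = -2/9 + (-2 + G) = -20/9 + G)
S(q) = 4/q (S(q) = 8/((2*q)) = 8*(1/(2*q)) = 4/q)
S(8)*(l(4) - 229) = (4/8)*((-20/9 + 4) - 229) = (4*(1/8))*(16/9 - 229) = (1/2)*(-2045/9) = -2045/18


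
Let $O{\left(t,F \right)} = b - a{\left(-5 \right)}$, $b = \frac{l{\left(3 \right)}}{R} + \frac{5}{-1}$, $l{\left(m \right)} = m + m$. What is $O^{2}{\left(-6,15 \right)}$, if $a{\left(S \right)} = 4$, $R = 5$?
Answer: $\frac{1521}{25} \approx 60.84$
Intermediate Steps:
$l{\left(m \right)} = 2 m$
$b = - \frac{19}{5}$ ($b = \frac{2 \cdot 3}{5} + \frac{5}{-1} = 6 \cdot \frac{1}{5} + 5 \left(-1\right) = \frac{6}{5} - 5 = - \frac{19}{5} \approx -3.8$)
$O{\left(t,F \right)} = - \frac{39}{5}$ ($O{\left(t,F \right)} = - \frac{19}{5} - 4 = - \frac{39}{5}$)
$O^{2}{\left(-6,15 \right)} = \left(- \frac{39}{5}\right)^{2} = \frac{1521}{25}$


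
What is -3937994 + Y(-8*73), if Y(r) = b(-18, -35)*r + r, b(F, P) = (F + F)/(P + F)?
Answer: -208765658/53 ≈ -3.9390e+6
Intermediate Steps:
b(F, P) = 2*F/(F + P) (b(F, P) = (2*F)/(F + P) = 2*F/(F + P))
Y(r) = 89*r/53 (Y(r) = (2*(-18)/(-18 - 35))*r + r = (2*(-18)/(-53))*r + r = (2*(-18)*(-1/53))*r + r = 36*r/53 + r = 89*r/53)
-3937994 + Y(-8*73) = -3937994 + 89*(-8*73)/53 = -3937994 + (89/53)*(-584) = -3937994 - 51976/53 = -208765658/53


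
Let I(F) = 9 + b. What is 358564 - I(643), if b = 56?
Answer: 358499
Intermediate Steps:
I(F) = 65 (I(F) = 9 + 56 = 65)
358564 - I(643) = 358564 - 1*65 = 358564 - 65 = 358499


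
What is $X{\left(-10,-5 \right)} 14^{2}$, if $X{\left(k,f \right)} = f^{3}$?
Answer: $-24500$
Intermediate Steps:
$X{\left(-10,-5 \right)} 14^{2} = \left(-5\right)^{3} \cdot 14^{2} = \left(-125\right) 196 = -24500$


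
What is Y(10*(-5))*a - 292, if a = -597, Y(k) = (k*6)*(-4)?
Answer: -716692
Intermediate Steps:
Y(k) = -24*k (Y(k) = (6*k)*(-4) = -24*k)
Y(10*(-5))*a - 292 = -240*(-5)*(-597) - 292 = -24*(-50)*(-597) - 292 = 1200*(-597) - 292 = -716400 - 292 = -716692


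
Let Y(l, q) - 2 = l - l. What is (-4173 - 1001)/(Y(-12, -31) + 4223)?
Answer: -398/325 ≈ -1.2246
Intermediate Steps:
Y(l, q) = 2 (Y(l, q) = 2 + (l - l) = 2 + 0 = 2)
(-4173 - 1001)/(Y(-12, -31) + 4223) = (-4173 - 1001)/(2 + 4223) = -5174/4225 = -5174*1/4225 = -398/325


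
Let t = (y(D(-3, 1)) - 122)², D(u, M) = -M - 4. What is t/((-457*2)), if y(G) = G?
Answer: -16129/914 ≈ -17.647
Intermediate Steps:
D(u, M) = -4 - M
t = 16129 (t = ((-4 - 1*1) - 122)² = ((-4 - 1) - 122)² = (-5 - 122)² = (-127)² = 16129)
t/((-457*2)) = 16129/((-457*2)) = 16129/(-914) = 16129*(-1/914) = -16129/914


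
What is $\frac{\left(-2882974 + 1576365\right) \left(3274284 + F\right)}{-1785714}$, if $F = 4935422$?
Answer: $\frac{5363437873477}{892857} \approx 6.007 \cdot 10^{6}$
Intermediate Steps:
$\frac{\left(-2882974 + 1576365\right) \left(3274284 + F\right)}{-1785714} = \frac{\left(-2882974 + 1576365\right) \left(3274284 + 4935422\right)}{-1785714} = \left(-1306609\right) 8209706 \left(- \frac{1}{1785714}\right) = \left(-10726875746954\right) \left(- \frac{1}{1785714}\right) = \frac{5363437873477}{892857}$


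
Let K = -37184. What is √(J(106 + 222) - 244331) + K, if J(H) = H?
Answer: -37184 + I*√244003 ≈ -37184.0 + 493.97*I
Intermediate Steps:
√(J(106 + 222) - 244331) + K = √((106 + 222) - 244331) - 37184 = √(328 - 244331) - 37184 = √(-244003) - 37184 = I*√244003 - 37184 = -37184 + I*√244003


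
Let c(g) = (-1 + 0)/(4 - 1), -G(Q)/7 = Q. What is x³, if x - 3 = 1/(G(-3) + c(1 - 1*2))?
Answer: 6751269/238328 ≈ 28.328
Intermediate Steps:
G(Q) = -7*Q
c(g) = -⅓ (c(g) = -1/3 = -1*⅓ = -⅓)
x = 189/62 (x = 3 + 1/(-7*(-3) - ⅓) = 3 + 1/(21 - ⅓) = 3 + 1/(62/3) = 3 + 3/62 = 189/62 ≈ 3.0484)
x³ = (189/62)³ = 6751269/238328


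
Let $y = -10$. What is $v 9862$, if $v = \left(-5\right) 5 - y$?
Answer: $-147930$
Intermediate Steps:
$v = -15$ ($v = \left(-5\right) 5 - -10 = -25 + 10 = -15$)
$v 9862 = \left(-15\right) 9862 = -147930$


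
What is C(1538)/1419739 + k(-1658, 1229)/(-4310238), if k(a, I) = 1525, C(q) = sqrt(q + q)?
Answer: -1525/4310238 + 2*sqrt(769)/1419739 ≈ -0.00031474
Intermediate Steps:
C(q) = sqrt(2)*sqrt(q) (C(q) = sqrt(2*q) = sqrt(2)*sqrt(q))
C(1538)/1419739 + k(-1658, 1229)/(-4310238) = (sqrt(2)*sqrt(1538))/1419739 + 1525/(-4310238) = (2*sqrt(769))*(1/1419739) + 1525*(-1/4310238) = 2*sqrt(769)/1419739 - 1525/4310238 = -1525/4310238 + 2*sqrt(769)/1419739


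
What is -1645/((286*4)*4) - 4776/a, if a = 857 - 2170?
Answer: 116539/35552 ≈ 3.2780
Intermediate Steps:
a = -1313
-1645/((286*4)*4) - 4776/a = -1645/((286*4)*4) - 4776/(-1313) = -1645/(1144*4) - 4776*(-1/1313) = -1645/4576 + 4776/1313 = 116539/35552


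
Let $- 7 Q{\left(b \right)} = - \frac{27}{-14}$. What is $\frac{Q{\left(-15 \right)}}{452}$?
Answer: $- \frac{27}{44296} \approx -0.00060954$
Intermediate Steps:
$Q{\left(b \right)} = - \frac{27}{98}$ ($Q{\left(b \right)} = - \frac{\left(-27\right) \frac{1}{-14}}{7} = - \frac{\left(-27\right) \left(- \frac{1}{14}\right)}{7} = \left(- \frac{1}{7}\right) \frac{27}{14} = - \frac{27}{98}$)
$\frac{Q{\left(-15 \right)}}{452} = - \frac{27}{98 \cdot 452} = \left(- \frac{27}{98}\right) \frac{1}{452} = - \frac{27}{44296}$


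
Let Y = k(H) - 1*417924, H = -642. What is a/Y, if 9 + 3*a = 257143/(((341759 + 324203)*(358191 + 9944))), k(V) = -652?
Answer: 2206475030687/307859200026243360 ≈ 7.1672e-6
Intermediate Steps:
Y = -418576 (Y = -652 - 1*417924 = -652 - 417924 = -418576)
a = -2206475030687/735491762610 (a = -3 + (257143/(((341759 + 324203)*(358191 + 9944))))/3 = -3 + (257143/((665962*368135)))/3 = -3 + (257143/245163920870)/3 = -3 + (257143*(1/245163920870))/3 = -3 + (⅓)*(257143/245163920870) = -3 + 257143/735491762610 = -2206475030687/735491762610 ≈ -3.0000)
a/Y = -2206475030687/735491762610/(-418576) = -2206475030687/735491762610*(-1/418576) = 2206475030687/307859200026243360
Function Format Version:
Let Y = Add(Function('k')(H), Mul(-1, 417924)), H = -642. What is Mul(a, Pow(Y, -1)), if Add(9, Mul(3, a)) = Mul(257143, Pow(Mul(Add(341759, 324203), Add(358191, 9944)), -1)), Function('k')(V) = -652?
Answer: Rational(2206475030687, 307859200026243360) ≈ 7.1672e-6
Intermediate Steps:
Y = -418576 (Y = Add(-652, Mul(-1, 417924)) = Add(-652, -417924) = -418576)
a = Rational(-2206475030687, 735491762610) (a = Add(-3, Mul(Rational(1, 3), Mul(257143, Pow(Mul(Add(341759, 324203), Add(358191, 9944)), -1)))) = Add(-3, Mul(Rational(1, 3), Mul(257143, Pow(Mul(665962, 368135), -1)))) = Add(-3, Mul(Rational(1, 3), Mul(257143, Pow(245163920870, -1)))) = Add(-3, Mul(Rational(1, 3), Mul(257143, Rational(1, 245163920870)))) = Add(-3, Mul(Rational(1, 3), Rational(257143, 245163920870))) = Add(-3, Rational(257143, 735491762610)) = Rational(-2206475030687, 735491762610) ≈ -3.0000)
Mul(a, Pow(Y, -1)) = Mul(Rational(-2206475030687, 735491762610), Pow(-418576, -1)) = Mul(Rational(-2206475030687, 735491762610), Rational(-1, 418576)) = Rational(2206475030687, 307859200026243360)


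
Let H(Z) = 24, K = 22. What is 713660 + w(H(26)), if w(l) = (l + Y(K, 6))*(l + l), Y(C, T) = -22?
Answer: 713756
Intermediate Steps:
w(l) = 2*l*(-22 + l) (w(l) = (l - 22)*(l + l) = (-22 + l)*(2*l) = 2*l*(-22 + l))
713660 + w(H(26)) = 713660 + 2*24*(-22 + 24) = 713660 + 2*24*2 = 713660 + 96 = 713756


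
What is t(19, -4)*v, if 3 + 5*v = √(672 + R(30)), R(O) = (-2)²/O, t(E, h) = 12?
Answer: -36/5 + 284*√30/25 ≈ 55.021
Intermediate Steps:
R(O) = 4/O
v = -⅗ + 71*√30/75 (v = -⅗ + √(672 + 4/30)/5 = -⅗ + √(672 + 4*(1/30))/5 = -⅗ + √(672 + 2/15)/5 = -⅗ + √(10082/15)/5 = -⅗ + (71*√30/15)/5 = -⅗ + 71*√30/75 ≈ 4.5851)
t(19, -4)*v = 12*(-⅗ + 71*√30/75) = -36/5 + 284*√30/25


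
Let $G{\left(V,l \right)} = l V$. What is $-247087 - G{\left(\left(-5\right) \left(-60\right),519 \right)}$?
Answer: $-402787$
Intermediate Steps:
$G{\left(V,l \right)} = V l$
$-247087 - G{\left(\left(-5\right) \left(-60\right),519 \right)} = -247087 - \left(-5\right) \left(-60\right) 519 = -247087 - 300 \cdot 519 = -247087 - 155700 = -402787$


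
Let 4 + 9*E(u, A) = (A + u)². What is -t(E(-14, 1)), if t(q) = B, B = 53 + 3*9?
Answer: -80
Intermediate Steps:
E(u, A) = -4/9 + (A + u)²/9
B = 80 (B = 53 + 27 = 80)
t(q) = 80
-t(E(-14, 1)) = -1*80 = -80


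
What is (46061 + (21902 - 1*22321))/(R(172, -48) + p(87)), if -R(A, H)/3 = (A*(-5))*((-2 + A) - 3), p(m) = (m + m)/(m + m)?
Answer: 45642/430861 ≈ 0.10593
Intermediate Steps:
p(m) = 1 (p(m) = (2*m)/((2*m)) = (2*m)*(1/(2*m)) = 1)
R(A, H) = 15*A*(-5 + A) (R(A, H) = -3*A*(-5)*((-2 + A) - 3) = -3*(-5*A)*(-5 + A) = -(-15)*A*(-5 + A) = 15*A*(-5 + A))
(46061 + (21902 - 1*22321))/(R(172, -48) + p(87)) = (46061 + (21902 - 1*22321))/(15*172*(-5 + 172) + 1) = (46061 + (21902 - 22321))/(15*172*167 + 1) = (46061 - 419)/(430860 + 1) = 45642/430861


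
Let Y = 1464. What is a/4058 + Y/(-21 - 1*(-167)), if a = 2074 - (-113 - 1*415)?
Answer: 1580201/148117 ≈ 10.669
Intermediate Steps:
a = 2602 (a = 2074 - (-113 - 415) = 2074 - 1*(-528) = 2074 + 528 = 2602)
a/4058 + Y/(-21 - 1*(-167)) = 2602/4058 + 1464/(-21 - 1*(-167)) = 2602*(1/4058) + 1464/(-21 + 167) = 1301/2029 + 1464/146 = 1301/2029 + 1464*(1/146) = 1301/2029 + 732/73 = 1580201/148117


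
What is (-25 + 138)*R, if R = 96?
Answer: 10848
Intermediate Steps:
(-25 + 138)*R = (-25 + 138)*96 = 113*96 = 10848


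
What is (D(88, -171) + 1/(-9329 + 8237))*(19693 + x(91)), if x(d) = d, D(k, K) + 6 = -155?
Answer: -869571098/273 ≈ -3.1852e+6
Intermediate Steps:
D(k, K) = -161 (D(k, K) = -6 - 155 = -161)
(D(88, -171) + 1/(-9329 + 8237))*(19693 + x(91)) = (-161 + 1/(-9329 + 8237))*(19693 + 91) = (-161 + 1/(-1092))*19784 = (-161 - 1/1092)*19784 = -175813/1092*19784 = -869571098/273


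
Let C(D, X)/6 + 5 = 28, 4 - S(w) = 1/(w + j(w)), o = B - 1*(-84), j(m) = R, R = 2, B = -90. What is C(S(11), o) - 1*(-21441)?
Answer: 21579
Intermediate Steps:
j(m) = 2
o = -6 (o = -90 - 1*(-84) = -90 + 84 = -6)
S(w) = 4 - 1/(2 + w) (S(w) = 4 - 1/(w + 2) = 4 - 1/(2 + w))
C(D, X) = 138 (C(D, X) = -30 + 6*28 = -30 + 168 = 138)
C(S(11), o) - 1*(-21441) = 138 - 1*(-21441) = 138 + 21441 = 21579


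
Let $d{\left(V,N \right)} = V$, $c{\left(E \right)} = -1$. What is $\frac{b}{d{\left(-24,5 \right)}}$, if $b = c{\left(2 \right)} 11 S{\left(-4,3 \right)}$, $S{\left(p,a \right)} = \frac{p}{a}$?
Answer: $- \frac{11}{18} \approx -0.61111$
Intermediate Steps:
$b = \frac{44}{3}$ ($b = \left(-1\right) 11 \left(- \frac{4}{3}\right) = - 11 \left(\left(-4\right) \frac{1}{3}\right) = \left(-11\right) \left(- \frac{4}{3}\right) = \frac{44}{3} \approx 14.667$)
$\frac{b}{d{\left(-24,5 \right)}} = \frac{44}{3 \left(-24\right)} = \frac{44}{3} \left(- \frac{1}{24}\right) = - \frac{11}{18}$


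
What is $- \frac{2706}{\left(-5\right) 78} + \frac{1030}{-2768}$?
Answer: $\frac{590709}{89960} \approx 6.5664$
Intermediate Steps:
$- \frac{2706}{\left(-5\right) 78} + \frac{1030}{-2768} = - \frac{2706}{-390} + 1030 \left(- \frac{1}{2768}\right) = \left(-2706\right) \left(- \frac{1}{390}\right) - \frac{515}{1384} = \frac{451}{65} - \frac{515}{1384} = \frac{590709}{89960}$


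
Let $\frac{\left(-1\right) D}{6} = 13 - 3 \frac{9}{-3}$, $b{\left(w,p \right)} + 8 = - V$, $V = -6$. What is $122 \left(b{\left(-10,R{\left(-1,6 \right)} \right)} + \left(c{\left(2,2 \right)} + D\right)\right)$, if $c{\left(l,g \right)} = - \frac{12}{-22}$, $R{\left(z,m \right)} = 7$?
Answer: $- \frac{179096}{11} \approx -16281.0$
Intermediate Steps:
$c{\left(l,g \right)} = \frac{6}{11}$ ($c{\left(l,g \right)} = \left(-12\right) \left(- \frac{1}{22}\right) = \frac{6}{11}$)
$b{\left(w,p \right)} = -2$ ($b{\left(w,p \right)} = -8 - -6 = -8 + 6 = -2$)
$D = -132$ ($D = - 6 \left(13 - 3 \frac{9}{-3}\right) = - 6 \left(13 - 3 \cdot 9 \left(- \frac{1}{3}\right)\right) = - 6 \left(13 - -9\right) = - 6 \left(13 + 9\right) = \left(-6\right) 22 = -132$)
$122 \left(b{\left(-10,R{\left(-1,6 \right)} \right)} + \left(c{\left(2,2 \right)} + D\right)\right) = 122 \left(-2 + \left(\frac{6}{11} - 132\right)\right) = 122 \left(-2 - \frac{1446}{11}\right) = 122 \left(- \frac{1468}{11}\right) = - \frac{179096}{11}$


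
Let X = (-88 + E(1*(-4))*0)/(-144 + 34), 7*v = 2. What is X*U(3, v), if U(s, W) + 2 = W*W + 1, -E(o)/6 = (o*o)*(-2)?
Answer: -36/49 ≈ -0.73469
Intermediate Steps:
v = 2/7 (v = (⅐)*2 = 2/7 ≈ 0.28571)
E(o) = 12*o² (E(o) = -6*o*o*(-2) = -6*o²*(-2) = -(-12)*o² = 12*o²)
U(s, W) = -1 + W² (U(s, W) = -2 + (W*W + 1) = -2 + (W² + 1) = -2 + (1 + W²) = -1 + W²)
X = ⅘ (X = (-88 + (12*(1*(-4))²)*0)/(-144 + 34) = (-88 + (12*(-4)²)*0)/(-110) = (-88 + (12*16)*0)*(-1/110) = (-88 + 192*0)*(-1/110) = (-88 + 0)*(-1/110) = -88*(-1/110) = ⅘ ≈ 0.80000)
X*U(3, v) = 4*(-1 + (2/7)²)/5 = 4*(-1 + 4/49)/5 = (⅘)*(-45/49) = -36/49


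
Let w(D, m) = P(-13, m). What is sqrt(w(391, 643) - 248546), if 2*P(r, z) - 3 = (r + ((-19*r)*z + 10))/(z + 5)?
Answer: I*sqrt(321954854)/36 ≈ 498.42*I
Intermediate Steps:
P(r, z) = 3/2 + (10 + r - 19*r*z)/(2*(5 + z)) (P(r, z) = 3/2 + ((r + ((-19*r)*z + 10))/(z + 5))/2 = 3/2 + ((r + (-19*r*z + 10))/(5 + z))/2 = 3/2 + ((r + (10 - 19*r*z))/(5 + z))/2 = 3/2 + ((10 + r - 19*r*z)/(5 + z))/2 = 3/2 + (10 + r - 19*r*z)/(2*(5 + z)))
w(D, m) = (12 + 250*m)/(2*(5 + m)) (w(D, m) = (25 - 13 + 3*m - 19*(-13)*m)/(2*(5 + m)) = (25 - 13 + 3*m + 247*m)/(2*(5 + m)) = (12 + 250*m)/(2*(5 + m)))
sqrt(w(391, 643) - 248546) = sqrt((6 + 125*643)/(5 + 643) - 248546) = sqrt((6 + 80375)/648 - 248546) = sqrt((1/648)*80381 - 248546) = sqrt(80381/648 - 248546) = sqrt(-160977427/648) = I*sqrt(321954854)/36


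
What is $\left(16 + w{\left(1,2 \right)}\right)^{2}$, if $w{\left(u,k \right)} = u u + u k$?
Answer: $361$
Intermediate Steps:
$w{\left(u,k \right)} = u^{2} + k u$
$\left(16 + w{\left(1,2 \right)}\right)^{2} = \left(16 + 1 \left(2 + 1\right)\right)^{2} = \left(16 + 1 \cdot 3\right)^{2} = \left(16 + 3\right)^{2} = 19^{2} = 361$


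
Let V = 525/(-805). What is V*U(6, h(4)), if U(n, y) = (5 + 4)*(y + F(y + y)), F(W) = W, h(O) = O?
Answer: -1620/23 ≈ -70.435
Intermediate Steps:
U(n, y) = 27*y (U(n, y) = (5 + 4)*(y + (y + y)) = 9*(y + 2*y) = 9*(3*y) = 27*y)
V = -15/23 (V = 525*(-1/805) = -15/23 ≈ -0.65217)
V*U(6, h(4)) = -405*4/23 = -15/23*108 = -1620/23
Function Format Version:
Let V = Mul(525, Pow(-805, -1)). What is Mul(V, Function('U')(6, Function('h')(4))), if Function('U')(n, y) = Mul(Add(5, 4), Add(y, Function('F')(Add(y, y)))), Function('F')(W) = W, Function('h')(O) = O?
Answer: Rational(-1620, 23) ≈ -70.435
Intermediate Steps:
Function('U')(n, y) = Mul(27, y) (Function('U')(n, y) = Mul(Add(5, 4), Add(y, Add(y, y))) = Mul(9, Add(y, Mul(2, y))) = Mul(9, Mul(3, y)) = Mul(27, y))
V = Rational(-15, 23) (V = Mul(525, Rational(-1, 805)) = Rational(-15, 23) ≈ -0.65217)
Mul(V, Function('U')(6, Function('h')(4))) = Mul(Rational(-15, 23), Mul(27, 4)) = Mul(Rational(-15, 23), 108) = Rational(-1620, 23)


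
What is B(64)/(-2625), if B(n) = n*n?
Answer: -4096/2625 ≈ -1.5604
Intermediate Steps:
B(n) = n²
B(64)/(-2625) = 64²/(-2625) = 4096*(-1/2625) = -4096/2625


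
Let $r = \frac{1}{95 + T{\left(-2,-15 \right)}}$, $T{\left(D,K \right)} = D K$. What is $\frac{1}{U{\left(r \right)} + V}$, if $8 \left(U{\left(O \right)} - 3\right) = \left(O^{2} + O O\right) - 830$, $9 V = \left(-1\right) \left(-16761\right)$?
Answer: $\frac{93750}{165148439} \approx 0.00056767$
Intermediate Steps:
$V = \frac{5587}{3}$ ($V = \frac{\left(-1\right) \left(-16761\right)}{9} = \frac{1}{9} \cdot 16761 = \frac{5587}{3} \approx 1862.3$)
$r = \frac{1}{125}$ ($r = \frac{1}{95 - -30} = \frac{1}{95 + 30} = \frac{1}{125} \approx 0.008$)
$U{\left(O \right)} = - \frac{403}{4} + \frac{O^{2}}{4}$ ($U{\left(O \right)} = 3 + \frac{\left(O^{2} + O O\right) - 830}{8} = 3 + \frac{\left(O^{2} + O^{2}\right) - 830}{8} = 3 + \frac{2 O^{2} - 830}{8} = 3 + \frac{-830 + 2 O^{2}}{8} = 3 + \left(- \frac{415}{4} + \frac{O^{2}}{4}\right) = - \frac{403}{4} + \frac{O^{2}}{4}$)
$\frac{1}{U{\left(r \right)} + V} = \frac{1}{\left(- \frac{403}{4} + \frac{1}{4 \cdot 15625}\right) + \frac{5587}{3}} = \frac{1}{\left(- \frac{403}{4} + \frac{1}{4} \cdot \frac{1}{15625}\right) + \frac{5587}{3}} = \frac{1}{\left(- \frac{403}{4} + \frac{1}{62500}\right) + \frac{5587}{3}} = \frac{1}{- \frac{3148437}{31250} + \frac{5587}{3}} = \frac{1}{\frac{165148439}{93750}} = \frac{93750}{165148439}$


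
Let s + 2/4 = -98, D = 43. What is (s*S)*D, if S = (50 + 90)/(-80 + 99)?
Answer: -592970/19 ≈ -31209.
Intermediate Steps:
s = -197/2 (s = -½ - 98 = -197/2 ≈ -98.500)
S = 140/19 ≈ 7.3684
(s*S)*D = -197/2*140/19*43 = -13790/19*43 = -592970/19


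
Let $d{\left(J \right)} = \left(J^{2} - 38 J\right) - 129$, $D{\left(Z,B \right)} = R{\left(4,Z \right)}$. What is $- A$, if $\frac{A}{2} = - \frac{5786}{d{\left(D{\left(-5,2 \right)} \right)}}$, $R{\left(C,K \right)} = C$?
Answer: $- \frac{11572}{265} \approx -43.668$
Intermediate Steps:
$D{\left(Z,B \right)} = 4$
$d{\left(J \right)} = -129 + J^{2} - 38 J$
$A = \frac{11572}{265}$ ($A = 2 \left(- \frac{5786}{-129 + 4^{2} - 152}\right) = 2 \left(- \frac{5786}{-129 + 16 - 152}\right) = 2 \left(- \frac{5786}{-265}\right) = 2 \left(\left(-5786\right) \left(- \frac{1}{265}\right)\right) = 2 \cdot \frac{5786}{265} = \frac{11572}{265} \approx 43.668$)
$- A = \left(-1\right) \frac{11572}{265} = - \frac{11572}{265}$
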